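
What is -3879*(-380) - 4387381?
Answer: -2913361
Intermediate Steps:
-3879*(-380) - 4387381 = 1474020 - 4387381 = -2913361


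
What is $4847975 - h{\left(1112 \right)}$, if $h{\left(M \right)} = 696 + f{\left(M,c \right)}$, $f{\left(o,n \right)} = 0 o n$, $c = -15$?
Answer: $4847279$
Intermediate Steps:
$f{\left(o,n \right)} = 0$ ($f{\left(o,n \right)} = 0 n = 0$)
$h{\left(M \right)} = 696$ ($h{\left(M \right)} = 696 + 0 = 696$)
$4847975 - h{\left(1112 \right)} = 4847975 - 696 = 4847279$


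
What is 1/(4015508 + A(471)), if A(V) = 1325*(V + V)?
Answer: 1/5263658 ≈ 1.8998e-7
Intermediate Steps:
A(V) = 2650*V (A(V) = 1325*(2*V) = 2650*V)
1/(4015508 + A(471)) = 1/(4015508 + 2650*471) = 1/(4015508 + 1248150) = 1/5263658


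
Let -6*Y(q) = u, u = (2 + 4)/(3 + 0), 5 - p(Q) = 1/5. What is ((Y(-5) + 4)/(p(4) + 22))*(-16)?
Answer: -440/201 ≈ -2.1891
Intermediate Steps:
p(Q) = 24/5 (p(Q) = 5 - 1/5 = 5 - 1*⅕ = 5 - ⅕ = 24/5)
u = 2 (u = 6/3 = 6*(⅓) = 2)
Y(q) = -⅓ (Y(q) = -⅙*2 = -⅓)
((Y(-5) + 4)/(p(4) + 22))*(-16) = ((-⅓ + 4)/(24/5 + 22))*(-16) = (11/(3*(134/5)))*(-16) = ((11/3)*(5/134))*(-16) = (55/402)*(-16) = -440/201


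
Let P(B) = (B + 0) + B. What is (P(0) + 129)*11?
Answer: 1419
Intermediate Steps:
P(B) = 2*B (P(B) = B + B = 2*B)
(P(0) + 129)*11 = (2*0 + 129)*11 = (0 + 129)*11 = 129*11 = 1419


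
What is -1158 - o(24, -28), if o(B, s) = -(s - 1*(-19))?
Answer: -1167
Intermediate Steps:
o(B, s) = -19 - s (o(B, s) = -(s + 19) = -(19 + s) = -19 - s)
-1158 - o(24, -28) = -1158 - (-19 - 1*(-28)) = -1158 - (-19 + 28) = -1158 - 1*9 = -1158 - 9 = -1167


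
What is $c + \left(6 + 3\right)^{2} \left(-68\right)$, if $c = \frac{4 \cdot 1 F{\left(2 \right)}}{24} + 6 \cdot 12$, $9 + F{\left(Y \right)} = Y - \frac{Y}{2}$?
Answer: $- \frac{16312}{3} \approx -5437.3$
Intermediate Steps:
$F{\left(Y \right)} = -9 + \frac{Y}{2}$ ($F{\left(Y \right)} = -9 + \left(Y - \frac{Y}{2}\right) = -9 + \frac{Y}{2}$)
$c = \frac{212}{3}$ ($c = \frac{4 \cdot 1 \left(-9 + \frac{1}{2} \cdot 2\right)}{24} + 6 \cdot 12 = 4 \left(-9 + 1\right) \frac{1}{24} + 72 = 4 \left(-8\right) \frac{1}{24} + 72 = \left(-32\right) \frac{1}{24} + 72 = - \frac{4}{3} + 72 = \frac{212}{3} \approx 70.667$)
$c + \left(6 + 3\right)^{2} \left(-68\right) = \frac{212}{3} + \left(6 + 3\right)^{2} \left(-68\right) = \frac{212}{3} + 9^{2} \left(-68\right) = \frac{212}{3} + 81 \left(-68\right) = \frac{212}{3} - 5508 = - \frac{16312}{3}$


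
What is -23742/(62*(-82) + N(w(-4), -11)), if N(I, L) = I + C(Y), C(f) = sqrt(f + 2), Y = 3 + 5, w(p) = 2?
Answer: 60328422/12913357 + 11871*sqrt(10)/12913357 ≈ 4.6747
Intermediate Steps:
Y = 8
C(f) = sqrt(2 + f)
N(I, L) = I + sqrt(10) (N(I, L) = I + sqrt(2 + 8) = I + sqrt(10))
-23742/(62*(-82) + N(w(-4), -11)) = -23742/(62*(-82) + (2 + sqrt(10))) = -23742/(-5084 + (2 + sqrt(10))) = -23742/(-5082 + sqrt(10))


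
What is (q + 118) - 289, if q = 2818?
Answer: 2647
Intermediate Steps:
(q + 118) - 289 = (2818 + 118) - 289 = 2936 - 289 = 2647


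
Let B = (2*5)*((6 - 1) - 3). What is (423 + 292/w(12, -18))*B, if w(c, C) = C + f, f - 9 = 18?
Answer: 81980/9 ≈ 9108.9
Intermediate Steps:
f = 27 (f = 9 + 18 = 27)
w(c, C) = 27 + C (w(c, C) = C + 27 = 27 + C)
B = 20 (B = 10*(5 - 3) = 10*2 = 20)
(423 + 292/w(12, -18))*B = (423 + 292/(27 - 18))*20 = (423 + 292/9)*20 = (4099/9)*20 = 81980/9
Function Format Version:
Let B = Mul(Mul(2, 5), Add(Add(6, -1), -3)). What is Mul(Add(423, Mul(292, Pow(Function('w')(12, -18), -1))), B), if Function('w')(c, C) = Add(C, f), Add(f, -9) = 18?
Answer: Rational(81980, 9) ≈ 9108.9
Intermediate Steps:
f = 27 (f = Add(9, 18) = 27)
Function('w')(c, C) = Add(27, C) (Function('w')(c, C) = Add(C, 27) = Add(27, C))
B = 20 (B = Mul(10, Add(5, -3)) = Mul(10, 2) = 20)
Mul(Add(423, Mul(292, Pow(Function('w')(12, -18), -1))), B) = Mul(Add(423, Mul(292, Pow(Add(27, -18), -1))), 20) = Mul(Add(423, Mul(292, Pow(9, -1))), 20) = Mul(Add(423, Mul(292, Rational(1, 9))), 20) = Mul(Add(423, Rational(292, 9)), 20) = Mul(Rational(4099, 9), 20) = Rational(81980, 9)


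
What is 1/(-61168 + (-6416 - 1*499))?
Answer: -1/68083 ≈ -1.4688e-5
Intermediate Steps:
1/(-61168 + (-6416 - 1*499)) = 1/(-61168 + (-6416 - 499)) = 1/(-61168 - 6915) = 1/(-68083) = -1/68083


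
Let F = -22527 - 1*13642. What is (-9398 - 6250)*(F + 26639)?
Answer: 149125440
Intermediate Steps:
F = -36169 (F = -22527 - 13642 = -36169)
(-9398 - 6250)*(F + 26639) = (-9398 - 6250)*(-36169 + 26639) = -15648*(-9530) = 149125440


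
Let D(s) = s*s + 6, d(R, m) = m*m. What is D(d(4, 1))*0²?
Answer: 0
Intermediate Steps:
d(R, m) = m²
D(s) = 6 + s² (D(s) = s² + 6 = 6 + s²)
D(d(4, 1))*0² = (6 + (1²)²)*0² = (6 + 1²)*0 = (6 + 1)*0 = 7*0 = 0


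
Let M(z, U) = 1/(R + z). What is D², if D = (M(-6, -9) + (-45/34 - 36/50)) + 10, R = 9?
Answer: 446857321/6502500 ≈ 68.721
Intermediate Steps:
M(z, U) = 1/(9 + z)
D = 21139/2550 (D = (1/(9 - 6) + (-45/34 - 36/50)) + 10 = (1/3 + (-45*1/34 - 36*1/50)) + 10 = (⅓ + (-45/34 - 18/25)) + 10 = (⅓ - 1737/850) + 10 = -4361/2550 + 10 = 21139/2550 ≈ 8.2898)
D² = (21139/2550)² = 446857321/6502500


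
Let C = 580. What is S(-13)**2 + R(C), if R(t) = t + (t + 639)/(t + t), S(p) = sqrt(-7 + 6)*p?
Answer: 477979/1160 ≈ 412.05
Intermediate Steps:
S(p) = I*p (S(p) = sqrt(-1)*p = I*p)
R(t) = t + (639 + t)/(2*t) (R(t) = t + (639 + t)/((2*t)) = t + (639 + t)*(1/(2*t)) = t + (639 + t)/(2*t))
S(-13)**2 + R(C) = (I*(-13))**2 + (1/2 + 580 + (639/2)/580) = (-13*I)**2 + (1/2 + 580 + (639/2)*(1/580)) = -169 + (1/2 + 580 + 639/1160) = -169 + 674019/1160 = 477979/1160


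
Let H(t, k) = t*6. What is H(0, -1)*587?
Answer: 0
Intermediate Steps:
H(t, k) = 6*t
H(0, -1)*587 = (6*0)*587 = 0*587 = 0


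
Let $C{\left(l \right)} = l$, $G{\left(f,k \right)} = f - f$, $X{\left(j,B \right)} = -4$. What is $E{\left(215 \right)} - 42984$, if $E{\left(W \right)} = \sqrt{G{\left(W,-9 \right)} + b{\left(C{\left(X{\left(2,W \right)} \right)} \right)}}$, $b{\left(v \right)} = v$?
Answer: $-42984 + 2 i \approx -42984.0 + 2.0 i$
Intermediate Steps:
$G{\left(f,k \right)} = 0$
$E{\left(W \right)} = 2 i$ ($E{\left(W \right)} = \sqrt{0 - 4} = \sqrt{-4} = 2 i$)
$E{\left(215 \right)} - 42984 = 2 i - 42984 = -42984 + 2 i$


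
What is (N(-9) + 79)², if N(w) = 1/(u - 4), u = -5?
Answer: 504100/81 ≈ 6223.5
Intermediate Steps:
N(w) = -⅑ (N(w) = 1/(-5 - 4) = 1/(-9) = -⅑)
(N(-9) + 79)² = (-⅑ + 79)² = (710/9)² = 504100/81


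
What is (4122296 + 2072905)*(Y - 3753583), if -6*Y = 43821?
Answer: -46598895611373/2 ≈ -2.3299e+13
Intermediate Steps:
Y = -14607/2 (Y = -⅙*43821 = -14607/2 ≈ -7303.5)
(4122296 + 2072905)*(Y - 3753583) = (4122296 + 2072905)*(-14607/2 - 3753583) = 6195201*(-7521773/2) = -46598895611373/2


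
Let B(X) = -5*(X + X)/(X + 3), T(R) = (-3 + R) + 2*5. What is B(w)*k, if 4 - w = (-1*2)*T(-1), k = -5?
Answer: 800/19 ≈ 42.105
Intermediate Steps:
T(R) = 7 + R (T(R) = (-3 + R) + 10 = 7 + R)
w = 16 (w = 4 - (-1*2)*(7 - 1) = 4 - (-2)*6 = 4 - 1*(-12) = 4 + 12 = 16)
B(X) = -10*X/(3 + X) (B(X) = -5*2*X/(3 + X) = -10*X/(3 + X))
B(w)*k = -10*16/(3 + 16)*(-5) = -10*16/19*(-5) = -10*16*1/19*(-5) = -160/19*(-5) = 800/19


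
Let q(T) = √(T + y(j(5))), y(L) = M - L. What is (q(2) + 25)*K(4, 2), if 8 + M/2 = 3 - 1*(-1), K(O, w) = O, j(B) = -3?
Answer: 100 + 4*I*√3 ≈ 100.0 + 6.9282*I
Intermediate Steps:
M = -8 (M = -16 + 2*(3 - 1*(-1)) = -16 + 2*(3 + 1) = -16 + 2*4 = -16 + 8 = -8)
y(L) = -8 - L
q(T) = √(-5 + T) (q(T) = √(T + (-8 - 1*(-3))) = √(T + (-8 + 3)) = √(T - 5) = √(-5 + T))
(q(2) + 25)*K(4, 2) = (√(-5 + 2) + 25)*4 = (√(-3) + 25)*4 = (I*√3 + 25)*4 = (25 + I*√3)*4 = 100 + 4*I*√3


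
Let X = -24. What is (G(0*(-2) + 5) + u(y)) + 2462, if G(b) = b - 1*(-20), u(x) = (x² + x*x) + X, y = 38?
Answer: 5351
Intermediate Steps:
u(x) = -24 + 2*x² (u(x) = (x² + x*x) - 24 = (x² + x²) - 24 = 2*x² - 24 = -24 + 2*x²)
G(b) = 20 + b (G(b) = b + 20 = 20 + b)
(G(0*(-2) + 5) + u(y)) + 2462 = ((20 + (0*(-2) + 5)) + (-24 + 2*38²)) + 2462 = ((20 + (0 + 5)) + (-24 + 2*1444)) + 2462 = ((20 + 5) + (-24 + 2888)) + 2462 = (25 + 2864) + 2462 = 2889 + 2462 = 5351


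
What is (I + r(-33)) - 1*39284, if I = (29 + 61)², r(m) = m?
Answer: -31217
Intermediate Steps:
I = 8100 (I = 90² = 8100)
(I + r(-33)) - 1*39284 = (8100 - 33) - 1*39284 = 8067 - 39284 = -31217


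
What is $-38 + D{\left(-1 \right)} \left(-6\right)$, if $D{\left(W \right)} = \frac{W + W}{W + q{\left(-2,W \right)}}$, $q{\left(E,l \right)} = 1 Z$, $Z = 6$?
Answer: $- \frac{178}{5} \approx -35.6$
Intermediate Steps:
$q{\left(E,l \right)} = 6$ ($q{\left(E,l \right)} = 1 \cdot 6 = 6$)
$D{\left(W \right)} = \frac{2 W}{6 + W}$ ($D{\left(W \right)} = \frac{W + W}{W + 6} = \frac{2 W}{6 + W}$)
$-38 + D{\left(-1 \right)} \left(-6\right) = -38 + 2 \left(-1\right) \frac{1}{6 - 1} \left(-6\right) = -38 + 2 \left(-1\right) \frac{1}{5} \left(-6\right) = -38 - - \frac{12}{5} = -38 + \frac{12}{5} = - \frac{178}{5}$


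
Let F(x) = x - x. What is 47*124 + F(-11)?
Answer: 5828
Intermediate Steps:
F(x) = 0
47*124 + F(-11) = 47*124 + 0 = 5828 + 0 = 5828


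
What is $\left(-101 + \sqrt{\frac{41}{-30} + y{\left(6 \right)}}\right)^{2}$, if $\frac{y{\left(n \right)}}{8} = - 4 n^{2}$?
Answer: $\frac{\left(3030 - i \sqrt{1038030}\right)^{2}}{900} \approx 9047.6 - 6860.2 i$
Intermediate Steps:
$y{\left(n \right)} = - 32 n^{2}$ ($y{\left(n \right)} = 8 \left(- 4 n^{2}\right) = - 32 n^{2}$)
$\left(-101 + \sqrt{\frac{41}{-30} + y{\left(6 \right)}}\right)^{2} = \left(-101 + \sqrt{\frac{41}{-30} - 32 \cdot 6^{2}}\right)^{2} = \left(-101 + \sqrt{41 \left(- \frac{1}{30}\right) - 1152}\right)^{2} = \left(-101 + \sqrt{- \frac{41}{30} - 1152}\right)^{2} = \left(-101 + \sqrt{- \frac{34601}{30}}\right)^{2} = \left(-101 + \frac{i \sqrt{1038030}}{30}\right)^{2}$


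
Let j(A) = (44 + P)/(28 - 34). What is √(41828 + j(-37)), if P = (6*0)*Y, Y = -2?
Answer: √376386/3 ≈ 204.50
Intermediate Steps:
P = 0 (P = (6*0)*(-2) = 0*(-2) = 0)
j(A) = -22/3 (j(A) = (44 + 0)/(28 - 34) = 44/(-6) = 44*(-⅙) = -22/3)
√(41828 + j(-37)) = √(41828 - 22/3) = √(125462/3) = √376386/3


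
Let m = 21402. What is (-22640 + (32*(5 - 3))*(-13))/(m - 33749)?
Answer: 23472/12347 ≈ 1.9010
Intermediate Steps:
(-22640 + (32*(5 - 3))*(-13))/(m - 33749) = (-22640 + (32*(5 - 3))*(-13))/(21402 - 33749) = (-22640 + (32*2)*(-13))/(-12347) = (-22640 + 64*(-13))*(-1/12347) = (-22640 - 832)*(-1/12347) = -23472*(-1/12347) = 23472/12347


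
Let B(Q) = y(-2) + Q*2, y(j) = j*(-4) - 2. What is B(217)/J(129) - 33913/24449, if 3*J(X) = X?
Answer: 9299301/1051307 ≈ 8.8455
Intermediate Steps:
J(X) = X/3
y(j) = -2 - 4*j (y(j) = -4*j - 2 = -2 - 4*j)
B(Q) = 6 + 2*Q (B(Q) = (-2 - 4*(-2)) + Q*2 = (-2 + 8) + 2*Q = 6 + 2*Q)
B(217)/J(129) - 33913/24449 = (6 + 2*217)/(((⅓)*129)) - 33913/24449 = (6 + 434)/43 - 33913*1/24449 = 440*(1/43) - 33913/24449 = 440/43 - 33913/24449 = 9299301/1051307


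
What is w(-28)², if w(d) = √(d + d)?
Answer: -56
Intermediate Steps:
w(d) = √2*√d (w(d) = √(2*d) = √2*√d)
w(-28)² = (√2*√(-28))² = (√2*(2*I*√7))² = (2*I*√14)² = -56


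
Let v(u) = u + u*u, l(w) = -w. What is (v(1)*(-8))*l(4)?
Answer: 64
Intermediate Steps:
v(u) = u + u**2
(v(1)*(-8))*l(4) = ((1*(1 + 1))*(-8))*(-1*4) = ((1*2)*(-8))*(-4) = (2*(-8))*(-4) = -16*(-4) = 64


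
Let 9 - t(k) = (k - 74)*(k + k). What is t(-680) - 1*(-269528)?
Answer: -755903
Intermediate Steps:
t(k) = 9 - 2*k*(-74 + k) (t(k) = 9 - (k - 74)*(k + k) = 9 - (-74 + k)*2*k = 9 - 2*k*(-74 + k))
t(-680) - 1*(-269528) = (9 - 2*(-680)² + 148*(-680)) - 1*(-269528) = (9 - 2*462400 - 100640) + 269528 = (9 - 924800 - 100640) + 269528 = -1025431 + 269528 = -755903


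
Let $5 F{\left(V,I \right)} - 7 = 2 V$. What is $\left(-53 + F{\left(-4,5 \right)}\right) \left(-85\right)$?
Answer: $4522$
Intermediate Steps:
$F{\left(V,I \right)} = \frac{7}{5} + \frac{2 V}{5}$
$\left(-53 + F{\left(-4,5 \right)}\right) \left(-85\right) = \left(-53 + \left(\frac{7}{5} + \frac{2}{5} \left(-4\right)\right)\right) \left(-85\right) = \left(-53 + \left(\frac{7}{5} - \frac{8}{5}\right)\right) \left(-85\right) = \left(-53 - \frac{1}{5}\right) \left(-85\right) = \left(- \frac{266}{5}\right) \left(-85\right) = 4522$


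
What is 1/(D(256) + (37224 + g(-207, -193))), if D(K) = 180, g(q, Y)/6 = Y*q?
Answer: 1/277110 ≈ 3.6087e-6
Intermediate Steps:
g(q, Y) = 6*Y*q (g(q, Y) = 6*(Y*q) = 6*Y*q)
1/(D(256) + (37224 + g(-207, -193))) = 1/(180 + (37224 + 6*(-193)*(-207))) = 1/(180 + (37224 + 239706)) = 1/(180 + 276930) = 1/277110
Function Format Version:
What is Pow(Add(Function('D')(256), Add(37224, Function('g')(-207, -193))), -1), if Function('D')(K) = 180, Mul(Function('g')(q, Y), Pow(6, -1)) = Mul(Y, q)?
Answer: Rational(1, 277110) ≈ 3.6087e-6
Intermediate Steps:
Function('g')(q, Y) = Mul(6, Y, q) (Function('g')(q, Y) = Mul(6, Mul(Y, q)) = Mul(6, Y, q))
Pow(Add(Function('D')(256), Add(37224, Function('g')(-207, -193))), -1) = Pow(Add(180, Add(37224, Mul(6, -193, -207))), -1) = Pow(Add(180, Add(37224, 239706)), -1) = Pow(Add(180, 276930), -1) = Pow(277110, -1) = Rational(1, 277110)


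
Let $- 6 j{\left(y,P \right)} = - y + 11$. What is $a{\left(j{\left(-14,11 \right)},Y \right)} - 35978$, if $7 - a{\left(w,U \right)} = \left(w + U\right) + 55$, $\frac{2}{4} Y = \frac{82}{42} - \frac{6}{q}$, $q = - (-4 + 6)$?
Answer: $- \frac{1513333}{42} \approx -36032.0$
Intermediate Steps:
$q = -2$ ($q = \left(-1\right) 2 = -2$)
$j{\left(y,P \right)} = - \frac{11}{6} + \frac{y}{6}$ ($j{\left(y,P \right)} = - \frac{- y + 11}{6} = - \frac{11 - y}{6} = - \frac{11}{6} + \frac{y}{6}$)
$Y = \frac{208}{21}$ ($Y = 2 \left(\frac{82}{42} - \frac{6}{-2}\right) = 2 \left(82 \cdot \frac{1}{42} - -3\right) = 2 \left(\frac{41}{21} + 3\right) = 2 \cdot \frac{104}{21} = \frac{208}{21} \approx 9.9048$)
$a{\left(w,U \right)} = -48 - U - w$ ($a{\left(w,U \right)} = 7 - \left(\left(w + U\right) + 55\right) = 7 - \left(\left(U + w\right) + 55\right) = 7 - \left(55 + U + w\right) = -48 - U - w$)
$a{\left(j{\left(-14,11 \right)},Y \right)} - 35978 = \left(-48 - \frac{208}{21} - \left(- \frac{11}{6} + \frac{1}{6} \left(-14\right)\right)\right) - 35978 = \left(-48 - \frac{208}{21} - \left(- \frac{11}{6} - \frac{7}{3}\right)\right) - 35978 = \left(-48 - \frac{208}{21} - - \frac{25}{6}\right) - 35978 = \left(-48 - \frac{208}{21} + \frac{25}{6}\right) - 35978 = - \frac{2257}{42} - 35978 = - \frac{1513333}{42}$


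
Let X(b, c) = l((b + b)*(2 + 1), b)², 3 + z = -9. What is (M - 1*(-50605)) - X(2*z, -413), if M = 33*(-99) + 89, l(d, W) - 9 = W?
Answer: 47202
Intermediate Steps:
z = -12 (z = -3 - 9 = -12)
l(d, W) = 9 + W
X(b, c) = (9 + b)²
M = -3178 (M = -3267 + 89 = -3178)
(M - 1*(-50605)) - X(2*z, -413) = (-3178 - 1*(-50605)) - (9 + 2*(-12))² = (-3178 + 50605) - (9 - 24)² = 47427 - 1*(-15)² = 47427 - 1*225 = 47427 - 225 = 47202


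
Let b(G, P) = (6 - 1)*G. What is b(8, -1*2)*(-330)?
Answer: -13200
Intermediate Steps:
b(G, P) = 5*G
b(8, -1*2)*(-330) = (5*8)*(-330) = 40*(-330) = -13200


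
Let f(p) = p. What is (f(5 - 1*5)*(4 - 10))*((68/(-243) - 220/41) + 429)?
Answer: 0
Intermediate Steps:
(f(5 - 1*5)*(4 - 10))*((68/(-243) - 220/41) + 429) = ((5 - 1*5)*(4 - 10))*((68/(-243) - 220/41) + 429) = ((5 - 5)*(-6))*((68*(-1/243) - 220*1/41) + 429) = (0*(-6))*((-68/243 - 220/41) + 429) = 0*(-56248/9963 + 429) = 0*(4217879/9963) = 0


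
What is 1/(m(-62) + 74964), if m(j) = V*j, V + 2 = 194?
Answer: 1/63060 ≈ 1.5858e-5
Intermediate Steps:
V = 192 (V = -2 + 194 = 192)
m(j) = 192*j
1/(m(-62) + 74964) = 1/(192*(-62) + 74964) = 1/(-11904 + 74964) = 1/63060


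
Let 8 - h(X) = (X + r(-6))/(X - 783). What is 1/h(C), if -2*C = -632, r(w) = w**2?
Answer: 467/4088 ≈ 0.11424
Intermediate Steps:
C = 316 (C = -1/2*(-632) = 316)
h(X) = 8 - (36 + X)/(-783 + X) (h(X) = 8 - (X + (-6)**2)/(X - 783) = 8 - (X + 36)/(-783 + X) = 8 - (36 + X)/(-783 + X))
1/h(C) = 1/(7*(-900 + 316)/(-783 + 316)) = 1/(7*(-584)/(-467)) = 1/(7*(-1/467)*(-584)) = 1/(4088/467) = 467/4088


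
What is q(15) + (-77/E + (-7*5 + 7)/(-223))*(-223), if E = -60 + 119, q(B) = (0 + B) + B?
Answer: 17289/59 ≈ 293.03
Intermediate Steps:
q(B) = 2*B (q(B) = B + B = 2*B)
E = 59
q(15) + (-77/E + (-7*5 + 7)/(-223))*(-223) = 2*15 + (-77/59 + (-7*5 + 7)/(-223))*(-223) = 30 + (-77*1/59 + (-35 + 7)*(-1/223))*(-223) = 30 + (-77/59 - 28*(-1/223))*(-223) = 30 + (-77/59 + 28/223)*(-223) = 30 - 15519/13157*(-223) = 30 + 15519/59 = 17289/59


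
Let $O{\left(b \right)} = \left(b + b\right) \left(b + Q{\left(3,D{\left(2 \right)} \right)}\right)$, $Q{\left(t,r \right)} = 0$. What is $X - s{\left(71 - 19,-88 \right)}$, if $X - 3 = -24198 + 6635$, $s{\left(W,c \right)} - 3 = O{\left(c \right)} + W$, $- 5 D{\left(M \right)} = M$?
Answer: $-33103$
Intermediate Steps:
$D{\left(M \right)} = - \frac{M}{5}$
$O{\left(b \right)} = 2 b^{2}$ ($O{\left(b \right)} = \left(b + b\right) \left(b + 0\right) = 2 b b = 2 b^{2}$)
$s{\left(W,c \right)} = 3 + W + 2 c^{2}$ ($s{\left(W,c \right)} = 3 + \left(2 c^{2} + W\right) = 3 + \left(W + 2 c^{2}\right) = 3 + W + 2 c^{2}$)
$X = -17560$ ($X = 3 + \left(-24198 + 6635\right) = 3 - 17563 = -17560$)
$X - s{\left(71 - 19,-88 \right)} = -17560 - \left(3 + \left(71 - 19\right) + 2 \left(-88\right)^{2}\right) = -17560 - \left(3 + \left(71 - 19\right) + 2 \cdot 7744\right) = -17560 - \left(3 + 52 + 15488\right) = -17560 - 15543 = -33103$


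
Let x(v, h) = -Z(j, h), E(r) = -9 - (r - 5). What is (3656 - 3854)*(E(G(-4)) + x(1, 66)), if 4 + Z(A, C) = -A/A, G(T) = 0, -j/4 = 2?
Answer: -198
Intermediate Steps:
j = -8 (j = -4*2 = -8)
Z(A, C) = -5 (Z(A, C) = -4 - A/A = -4 - 1*1 = -4 - 1 = -5)
E(r) = -4 - r (E(r) = -9 - (-5 + r) = -9 + (5 - r) = -4 - r)
x(v, h) = 5 (x(v, h) = -1*(-5) = 5)
(3656 - 3854)*(E(G(-4)) + x(1, 66)) = (3656 - 3854)*((-4 - 1*0) + 5) = -198*((-4 + 0) + 5) = -198*(-4 + 5) = -198*1 = -198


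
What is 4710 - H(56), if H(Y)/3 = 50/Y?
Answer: 131805/28 ≈ 4707.3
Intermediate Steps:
H(Y) = 150/Y (H(Y) = 3*(50/Y) = 150/Y)
4710 - H(56) = 4710 - 150/56 = 4710 - 1*75/28 = 4710 - 75/28 = 131805/28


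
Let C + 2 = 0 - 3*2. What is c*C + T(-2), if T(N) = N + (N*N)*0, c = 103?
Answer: -826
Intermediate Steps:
T(N) = N (T(N) = N + N²*0 = N + 0 = N)
C = -8 (C = -2 + (0 - 3*2) = -2 + (0 - 6) = -2 - 6 = -8)
c*C + T(-2) = 103*(-8) - 2 = -824 - 2 = -826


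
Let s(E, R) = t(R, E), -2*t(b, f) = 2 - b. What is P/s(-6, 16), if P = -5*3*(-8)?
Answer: 120/7 ≈ 17.143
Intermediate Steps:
t(b, f) = -1 + b/2 (t(b, f) = -(2 - b)/2 = -1 + b/2)
s(E, R) = -1 + R/2
P = 120 (P = -15*(-8) = 120)
P/s(-6, 16) = 120/(-1 + (½)*16) = 120/(-1 + 8) = 120/7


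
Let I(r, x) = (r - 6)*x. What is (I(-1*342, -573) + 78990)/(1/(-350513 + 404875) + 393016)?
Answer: 5044684876/7121711931 ≈ 0.70835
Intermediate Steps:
I(r, x) = x*(-6 + r) (I(r, x) = (-6 + r)*x = x*(-6 + r))
(I(-1*342, -573) + 78990)/(1/(-350513 + 404875) + 393016) = (-573*(-6 - 1*342) + 78990)/(1/(-350513 + 404875) + 393016) = (-573*(-6 - 342) + 78990)/(1/54362 + 393016) = (-573*(-348) + 78990)/(1/54362 + 393016) = (199404 + 78990)/(21365135793/54362) = 278394*(54362/21365135793) = 5044684876/7121711931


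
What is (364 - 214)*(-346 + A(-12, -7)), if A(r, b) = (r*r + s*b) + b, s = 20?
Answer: -52350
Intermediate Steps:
A(r, b) = r² + 21*b (A(r, b) = (r*r + 20*b) + b = (r² + 20*b) + b = r² + 21*b)
(364 - 214)*(-346 + A(-12, -7)) = (364 - 214)*(-346 + ((-12)² + 21*(-7))) = 150*(-346 + (144 - 147)) = 150*(-346 - 3) = 150*(-349) = -52350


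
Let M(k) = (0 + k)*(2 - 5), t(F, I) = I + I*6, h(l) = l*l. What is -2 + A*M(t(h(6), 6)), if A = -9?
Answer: 1132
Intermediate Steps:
h(l) = l²
t(F, I) = 7*I (t(F, I) = I + 6*I = 7*I)
M(k) = -3*k (M(k) = k*(-3) = -3*k)
-2 + A*M(t(h(6), 6)) = -2 - (-27)*7*6 = -2 - (-27)*42 = -2 - 9*(-126) = -2 + 1134 = 1132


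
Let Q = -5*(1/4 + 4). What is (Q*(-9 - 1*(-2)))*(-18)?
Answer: -5355/2 ≈ -2677.5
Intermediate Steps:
Q = -85/4 (Q = -5*(1/4 + 4) = -5*17/4 = -85/4 ≈ -21.250)
(Q*(-9 - 1*(-2)))*(-18) = -85*(-9 - 1*(-2))/4*(-18) = -85*(-9 + 2)/4*(-18) = -85/4*(-7)*(-18) = (595/4)*(-18) = -5355/2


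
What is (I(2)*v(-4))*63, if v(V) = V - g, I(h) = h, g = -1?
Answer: -378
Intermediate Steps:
v(V) = 1 + V (v(V) = V - 1*(-1) = V + 1 = 1 + V)
(I(2)*v(-4))*63 = (2*(1 - 4))*63 = (2*(-3))*63 = -6*63 = -378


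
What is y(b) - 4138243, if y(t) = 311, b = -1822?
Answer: -4137932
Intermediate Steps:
y(b) - 4138243 = 311 - 4138243 = -4137932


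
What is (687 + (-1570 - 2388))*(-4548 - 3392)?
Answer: 25971740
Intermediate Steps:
(687 + (-1570 - 2388))*(-4548 - 3392) = (687 - 3958)*(-7940) = -3271*(-7940) = 25971740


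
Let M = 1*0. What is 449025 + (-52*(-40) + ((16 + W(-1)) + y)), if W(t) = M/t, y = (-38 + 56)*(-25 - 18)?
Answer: 450347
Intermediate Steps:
M = 0
y = -774 (y = 18*(-43) = -774)
W(t) = 0 (W(t) = 0/t = 0)
449025 + (-52*(-40) + ((16 + W(-1)) + y)) = 449025 + (-52*(-40) + ((16 + 0) - 774)) = 449025 + (2080 + (16 - 774)) = 449025 + (2080 - 758) = 449025 + 1322 = 450347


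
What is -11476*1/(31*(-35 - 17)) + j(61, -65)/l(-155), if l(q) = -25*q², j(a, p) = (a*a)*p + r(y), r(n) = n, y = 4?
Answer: 58731068/7808125 ≈ 7.5218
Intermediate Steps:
j(a, p) = 4 + p*a² (j(a, p) = (a*a)*p + 4 = a²*p + 4 = p*a² + 4 = 4 + p*a²)
-11476*1/(31*(-35 - 17)) + j(61, -65)/l(-155) = -11476*1/(31*(-35 - 17)) + (4 - 65*61²)/((-25*(-155)²)) = -11476/(31*(-52)) + (4 - 65*3721)/((-25*24025)) = -11476/(-1612) + (4 - 241865)/(-600625) = -11476*(-1/1612) - 241861*(-1/600625) = 2869/403 + 241861/600625 = 58731068/7808125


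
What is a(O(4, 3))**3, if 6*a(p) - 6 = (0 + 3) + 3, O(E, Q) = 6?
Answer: 8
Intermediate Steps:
a(p) = 2 (a(p) = 1 + ((0 + 3) + 3)/6 = 1 + (3 + 3)/6 = 1 + (1/6)*6 = 1 + 1 = 2)
a(O(4, 3))**3 = 2**3 = 8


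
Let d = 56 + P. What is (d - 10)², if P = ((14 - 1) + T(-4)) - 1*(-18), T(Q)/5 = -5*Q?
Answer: 31329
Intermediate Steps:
T(Q) = -25*Q (T(Q) = 5*(-5*Q) = -25*Q)
P = 131 (P = ((14 - 1) - 25*(-4)) - 1*(-18) = (13 + 100) + 18 = 113 + 18 = 131)
d = 187 (d = 56 + 131 = 187)
(d - 10)² = (187 - 10)² = 177² = 31329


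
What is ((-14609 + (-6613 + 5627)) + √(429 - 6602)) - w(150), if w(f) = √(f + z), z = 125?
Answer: -15595 - 5*√11 + I*√6173 ≈ -15612.0 + 78.568*I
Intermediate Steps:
w(f) = √(125 + f) (w(f) = √(f + 125) = √(125 + f))
((-14609 + (-6613 + 5627)) + √(429 - 6602)) - w(150) = ((-14609 + (-6613 + 5627)) + √(429 - 6602)) - √(125 + 150) = ((-14609 - 986) + √(-6173)) - √275 = (-15595 + I*√6173) - 5*√11 = -15595 - 5*√11 + I*√6173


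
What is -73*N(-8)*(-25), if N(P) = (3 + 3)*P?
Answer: -87600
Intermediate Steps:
N(P) = 6*P
-73*N(-8)*(-25) = -438*(-8)*(-25) = -73*(-48)*(-25) = 3504*(-25) = -87600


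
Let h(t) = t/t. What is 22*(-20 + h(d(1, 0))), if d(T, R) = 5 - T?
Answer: -418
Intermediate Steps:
h(t) = 1
22*(-20 + h(d(1, 0))) = 22*(-20 + 1) = 22*(-19) = -418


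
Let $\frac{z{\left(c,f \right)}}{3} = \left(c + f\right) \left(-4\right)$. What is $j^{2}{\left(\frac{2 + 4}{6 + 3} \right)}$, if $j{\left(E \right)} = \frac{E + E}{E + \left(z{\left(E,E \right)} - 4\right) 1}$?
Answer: $\frac{4}{841} \approx 0.0047562$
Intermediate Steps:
$z{\left(c,f \right)} = - 12 c - 12 f$ ($z{\left(c,f \right)} = 3 \left(c + f\right) \left(-4\right) = 3 \left(- 4 c - 4 f\right) = - 12 c - 12 f$)
$j{\left(E \right)} = \frac{2 E}{-4 - 23 E}$ ($j{\left(E \right)} = \frac{E + E}{E + \left(\left(- 12 E - 12 E\right) - 4\right) 1} = \frac{2 E}{E + \left(- 24 E - 4\right) 1} = \frac{2 E}{E + \left(-4 - 24 E\right) 1} = \frac{2 E}{E - \left(4 + 24 E\right)} = \frac{2 E}{-4 - 23 E}$)
$j^{2}{\left(\frac{2 + 4}{6 + 3} \right)} = \left(- \frac{2 \frac{2 + 4}{6 + 3}}{4 + 23 \frac{2 + 4}{6 + 3}}\right)^{2} = \left(- \frac{2 \cdot \frac{6}{9}}{4 + 23 \cdot \frac{6}{9}}\right)^{2} = \left(- \frac{2 \cdot 6 \cdot \frac{1}{9}}{4 + 23 \cdot 6 \cdot \frac{1}{9}}\right)^{2} = \left(\left(-2\right) \frac{2}{3} \frac{1}{4 + 23 \cdot \frac{2}{3}}\right)^{2} = \left(\left(-2\right) \frac{2}{3} \frac{1}{4 + \frac{46}{3}}\right)^{2} = \left(\left(-2\right) \frac{2}{3} \frac{1}{\frac{58}{3}}\right)^{2} = \left(\left(-2\right) \frac{2}{3} \cdot \frac{3}{58}\right)^{2} = \left(- \frac{2}{29}\right)^{2} = \frac{4}{841}$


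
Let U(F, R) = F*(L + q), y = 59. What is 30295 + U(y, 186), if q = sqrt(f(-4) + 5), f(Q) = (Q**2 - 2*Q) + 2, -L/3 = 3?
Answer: 29764 + 59*sqrt(31) ≈ 30093.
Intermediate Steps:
L = -9 (L = -3*3 = -9)
f(Q) = 2 + Q**2 - 2*Q
q = sqrt(31) (q = sqrt((2 + (-4)**2 - 2*(-4)) + 5) = sqrt((2 + 16 + 8) + 5) = sqrt(26 + 5) = sqrt(31) ≈ 5.5678)
U(F, R) = F*(-9 + sqrt(31))
30295 + U(y, 186) = 30295 + 59*(-9 + sqrt(31)) = 30295 + (-531 + 59*sqrt(31)) = 29764 + 59*sqrt(31)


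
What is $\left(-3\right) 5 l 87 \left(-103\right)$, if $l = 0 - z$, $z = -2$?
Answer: $268830$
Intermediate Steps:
$l = 2$ ($l = 0 - -2 = 0 + 2 = 2$)
$\left(-3\right) 5 l 87 \left(-103\right) = \left(-3\right) 5 \cdot 2 \cdot 87 \left(-103\right) = \left(-15\right) 2 \cdot 87 \left(-103\right) = \left(-30\right) 87 \left(-103\right) = \left(-2610\right) \left(-103\right) = 268830$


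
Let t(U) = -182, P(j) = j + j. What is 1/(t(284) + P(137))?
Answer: 1/92 ≈ 0.010870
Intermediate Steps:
P(j) = 2*j
1/(t(284) + P(137)) = 1/(-182 + 2*137) = 1/(-182 + 274) = 1/92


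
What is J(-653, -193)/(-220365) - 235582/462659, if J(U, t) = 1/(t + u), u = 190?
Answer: -155741619631/305861551605 ≈ -0.50919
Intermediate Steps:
J(U, t) = 1/(190 + t) (J(U, t) = 1/(t + 190) = 1/(190 + t))
J(-653, -193)/(-220365) - 235582/462659 = 1/((190 - 193)*(-220365)) - 235582/462659 = -1/220365/(-3) - 235582*1/462659 = -⅓*(-1/220365) - 235582/462659 = 1/661095 - 235582/462659 = -155741619631/305861551605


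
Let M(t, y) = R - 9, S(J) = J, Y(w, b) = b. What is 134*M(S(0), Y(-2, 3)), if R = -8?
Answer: -2278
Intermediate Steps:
M(t, y) = -17 (M(t, y) = -8 - 9 = -17)
134*M(S(0), Y(-2, 3)) = 134*(-17) = -2278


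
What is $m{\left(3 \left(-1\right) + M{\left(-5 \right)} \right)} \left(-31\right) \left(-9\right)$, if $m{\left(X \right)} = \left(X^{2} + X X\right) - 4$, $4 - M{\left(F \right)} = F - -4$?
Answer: $1116$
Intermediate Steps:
$M{\left(F \right)} = - F$ ($M{\left(F \right)} = 4 - \left(F - -4\right) = 4 - \left(F + 4\right) = 4 - \left(4 + F\right) = - F$)
$m{\left(X \right)} = -4 + 2 X^{2}$ ($m{\left(X \right)} = \left(X^{2} + X^{2}\right) - 4 = 2 X^{2} - 4 = -4 + 2 X^{2}$)
$m{\left(3 \left(-1\right) + M{\left(-5 \right)} \right)} \left(-31\right) \left(-9\right) = \left(-4 + 2 \left(3 \left(-1\right) - -5\right)^{2}\right) \left(-31\right) \left(-9\right) = \left(-4 + 2 \left(-3 + 5\right)^{2}\right) \left(-31\right) \left(-9\right) = \left(-4 + 2 \cdot 2^{2}\right) \left(-31\right) \left(-9\right) = \left(-4 + 2 \cdot 4\right) \left(-31\right) \left(-9\right) = \left(-4 + 8\right) \left(-31\right) \left(-9\right) = 4 \left(-31\right) \left(-9\right) = \left(-124\right) \left(-9\right) = 1116$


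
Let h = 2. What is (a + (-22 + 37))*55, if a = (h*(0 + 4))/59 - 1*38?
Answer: -74195/59 ≈ -1257.5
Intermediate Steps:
a = -2234/59 (a = (2*(0 + 4))/59 - 1*38 = (2*4)*(1/59) - 38 = 8*(1/59) - 38 = 8/59 - 38 = -2234/59 ≈ -37.864)
(a + (-22 + 37))*55 = (-2234/59 + (-22 + 37))*55 = (-2234/59 + 15)*55 = -1349/59*55 = -74195/59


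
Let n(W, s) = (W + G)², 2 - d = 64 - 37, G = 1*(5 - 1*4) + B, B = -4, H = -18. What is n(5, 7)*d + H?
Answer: -118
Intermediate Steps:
G = -3 (G = 1*(5 - 1*4) - 4 = 1*(5 - 4) - 4 = 1*1 - 4 = 1 - 4 = -3)
d = -25 (d = 2 - (64 - 37) = 2 - 1*27 = 2 - 27 = -25)
n(W, s) = (-3 + W)² (n(W, s) = (W - 3)² = (-3 + W)²)
n(5, 7)*d + H = (-3 + 5)²*(-25) - 18 = 2²*(-25) - 18 = 4*(-25) - 18 = -100 - 18 = -118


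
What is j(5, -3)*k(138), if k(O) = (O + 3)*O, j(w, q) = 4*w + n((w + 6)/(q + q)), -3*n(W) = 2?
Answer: 376188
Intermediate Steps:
n(W) = -⅔ (n(W) = -⅓*2 = -⅔)
j(w, q) = -⅔ + 4*w (j(w, q) = 4*w - ⅔ = -⅔ + 4*w)
k(O) = O*(3 + O) (k(O) = (3 + O)*O = O*(3 + O))
j(5, -3)*k(138) = (-⅔ + 4*5)*(138*(3 + 138)) = (-⅔ + 20)*(138*141) = (58/3)*19458 = 376188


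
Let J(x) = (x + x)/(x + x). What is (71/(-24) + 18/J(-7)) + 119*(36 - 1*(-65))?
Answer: 288817/24 ≈ 12034.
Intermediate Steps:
J(x) = 1 (J(x) = (2*x)/((2*x)) = (2*x)*(1/(2*x)) = 1)
(71/(-24) + 18/J(-7)) + 119*(36 - 1*(-65)) = (71/(-24) + 18/1) + 119*(36 - 1*(-65)) = (71*(-1/24) + 18*1) + 119*(36 + 65) = (-71/24 + 18) + 119*101 = 361/24 + 12019 = 288817/24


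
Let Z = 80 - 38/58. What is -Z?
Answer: -2301/29 ≈ -79.345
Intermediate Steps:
Z = 2301/29 (Z = 80 + (1/58)*(-38) = 80 - 19/29 = 2301/29 ≈ 79.345)
-Z = -1*2301/29 = -2301/29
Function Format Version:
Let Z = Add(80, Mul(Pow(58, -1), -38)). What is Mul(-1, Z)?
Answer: Rational(-2301, 29) ≈ -79.345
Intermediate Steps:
Z = Rational(2301, 29) (Z = Add(80, Mul(Rational(1, 58), -38)) = Add(80, Rational(-19, 29)) = Rational(2301, 29) ≈ 79.345)
Mul(-1, Z) = Mul(-1, Rational(2301, 29)) = Rational(-2301, 29)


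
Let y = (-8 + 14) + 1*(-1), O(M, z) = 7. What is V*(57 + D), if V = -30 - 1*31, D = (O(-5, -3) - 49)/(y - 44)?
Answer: -46055/13 ≈ -3542.7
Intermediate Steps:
y = 5 (y = 6 - 1 = 5)
D = 14/13 (D = (7 - 49)/(5 - 44) = -42/(-39) = -42*(-1/39) = 14/13 ≈ 1.0769)
V = -61 (V = -30 - 31 = -61)
V*(57 + D) = -61*(57 + 14/13) = -61*755/13 = -46055/13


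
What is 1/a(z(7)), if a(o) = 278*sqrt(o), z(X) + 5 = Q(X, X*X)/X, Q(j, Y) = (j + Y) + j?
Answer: 1/556 ≈ 0.0017986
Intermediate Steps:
Q(j, Y) = Y + 2*j (Q(j, Y) = (Y + j) + j = Y + 2*j)
z(X) = -5 + (X**2 + 2*X)/X (z(X) = -5 + (X*X + 2*X)/X = -5 + (X**2 + 2*X)/X)
1/a(z(7)) = 1/(278*sqrt(-3 + 7)) = 1/(278*sqrt(4)) = 1/(278*2) = 1/556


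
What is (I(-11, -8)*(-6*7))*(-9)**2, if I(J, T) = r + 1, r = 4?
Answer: -17010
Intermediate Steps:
I(J, T) = 5 (I(J, T) = 4 + 1 = 5)
(I(-11, -8)*(-6*7))*(-9)**2 = (5*(-6*7))*(-9)**2 = (5*(-42))*81 = -210*81 = -17010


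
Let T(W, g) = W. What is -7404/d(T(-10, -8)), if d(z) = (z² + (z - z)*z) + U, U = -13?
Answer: -2468/29 ≈ -85.103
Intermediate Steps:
d(z) = -13 + z² (d(z) = (z² + (z - z)*z) - 13 = (z² + 0*z) - 13 = (z² + 0) - 13 = z² - 13 = -13 + z²)
-7404/d(T(-10, -8)) = -7404/(-13 + (-10)²) = -7404/(-13 + 100) = -7404/87 = -7404*1/87 = -2468/29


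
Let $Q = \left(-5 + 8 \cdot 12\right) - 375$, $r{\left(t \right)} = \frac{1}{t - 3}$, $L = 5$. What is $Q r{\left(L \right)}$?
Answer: $-142$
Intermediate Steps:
$r{\left(t \right)} = \frac{1}{-3 + t}$
$Q = -284$ ($Q = \left(-5 + 96\right) - 375 = 91 - 375 = -284$)
$Q r{\left(L \right)} = - \frac{284}{-3 + 5} = - \frac{284}{2} = \left(-284\right) \frac{1}{2} = -142$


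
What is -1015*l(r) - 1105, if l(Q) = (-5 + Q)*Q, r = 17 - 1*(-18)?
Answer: -1066855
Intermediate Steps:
r = 35 (r = 17 + 18 = 35)
l(Q) = Q*(-5 + Q)
-1015*l(r) - 1105 = -35525*(-5 + 35) - 1105 = -35525*30 - 1105 = -1015*1050 - 1105 = -1065750 - 1105 = -1066855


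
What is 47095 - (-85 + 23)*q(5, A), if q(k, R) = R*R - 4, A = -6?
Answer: 49079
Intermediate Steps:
q(k, R) = -4 + R² (q(k, R) = R² - 4 = -4 + R²)
47095 - (-85 + 23)*q(5, A) = 47095 - (-85 + 23)*(-4 + (-6)²) = 47095 - (-62)*(-4 + 36) = 47095 - (-62)*32 = 47095 - 1*(-1984) = 47095 + 1984 = 49079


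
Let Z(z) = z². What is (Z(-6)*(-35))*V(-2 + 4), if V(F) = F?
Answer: -2520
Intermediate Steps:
(Z(-6)*(-35))*V(-2 + 4) = ((-6)²*(-35))*(-2 + 4) = (36*(-35))*2 = -1260*2 = -2520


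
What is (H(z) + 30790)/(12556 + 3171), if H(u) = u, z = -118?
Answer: 30672/15727 ≈ 1.9503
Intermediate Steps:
(H(z) + 30790)/(12556 + 3171) = (-118 + 30790)/(12556 + 3171) = 30672/15727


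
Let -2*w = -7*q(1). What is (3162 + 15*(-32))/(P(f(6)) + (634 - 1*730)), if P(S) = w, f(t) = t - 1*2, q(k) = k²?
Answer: -5364/185 ≈ -28.995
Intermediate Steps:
f(t) = -2 + t (f(t) = t - 2 = -2 + t)
w = 7/2 (w = -(-7)*1²/2 = -(-7)/2 = -½*(-7) = 7/2 ≈ 3.5000)
P(S) = 7/2
(3162 + 15*(-32))/(P(f(6)) + (634 - 1*730)) = (3162 + 15*(-32))/(7/2 + (634 - 1*730)) = (3162 - 480)/(7/2 + (634 - 730)) = 2682/(7/2 - 96) = 2682/(-185/2) = 2682*(-2/185) = -5364/185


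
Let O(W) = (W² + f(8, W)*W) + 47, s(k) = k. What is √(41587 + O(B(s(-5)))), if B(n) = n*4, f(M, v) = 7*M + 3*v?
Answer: √42114 ≈ 205.22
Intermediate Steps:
f(M, v) = 3*v + 7*M
B(n) = 4*n
O(W) = 47 + W² + W*(56 + 3*W) (O(W) = (W² + (3*W + 7*8)*W) + 47 = (W² + (3*W + 56)*W) + 47 = (W² + (56 + 3*W)*W) + 47 = (W² + W*(56 + 3*W)) + 47 = 47 + W² + W*(56 + 3*W))
√(41587 + O(B(s(-5)))) = √(41587 + (47 + 4*(4*(-5))² + 56*(4*(-5)))) = √(41587 + (47 + 4*(-20)² + 56*(-20))) = √(41587 + (47 + 4*400 - 1120)) = √(41587 + (47 + 1600 - 1120)) = √(41587 + 527) = √42114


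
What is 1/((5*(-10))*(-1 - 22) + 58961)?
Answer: 1/60111 ≈ 1.6636e-5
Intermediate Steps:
1/((5*(-10))*(-1 - 22) + 58961) = 1/(-50*(-23) + 58961) = 1/(1150 + 58961) = 1/60111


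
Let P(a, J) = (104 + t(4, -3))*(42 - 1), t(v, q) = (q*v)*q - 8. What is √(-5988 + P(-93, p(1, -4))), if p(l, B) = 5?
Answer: 24*I ≈ 24.0*I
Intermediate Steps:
t(v, q) = -8 + v*q² (t(v, q) = v*q² - 8 = -8 + v*q²)
P(a, J) = 5412 (P(a, J) = (104 + (-8 + 4*(-3)²))*(42 - 1) = (104 + (-8 + 4*9))*41 = (104 + (-8 + 36))*41 = (104 + 28)*41 = 132*41 = 5412)
√(-5988 + P(-93, p(1, -4))) = √(-5988 + 5412) = √(-576) = 24*I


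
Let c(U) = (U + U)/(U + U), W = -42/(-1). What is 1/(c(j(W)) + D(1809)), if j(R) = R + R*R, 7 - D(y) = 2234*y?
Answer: -1/4041298 ≈ -2.4745e-7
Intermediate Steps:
W = 42 (W = -42*(-1) = 42)
D(y) = 7 - 2234*y
j(R) = R + R²
c(U) = 1 (c(U) = (2*U)/((2*U)) = (2*U)*(1/(2*U)) = 1)
1/(c(j(W)) + D(1809)) = 1/(1 + (7 - 2234*1809)) = 1/(1 + (7 - 4041306)) = 1/(1 - 4041299) = 1/(-4041298) = -1/4041298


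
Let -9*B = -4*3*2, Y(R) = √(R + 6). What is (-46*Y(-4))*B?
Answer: -368*√2/3 ≈ -173.48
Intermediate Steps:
Y(R) = √(6 + R)
B = 8/3 (B = -(-4*3)*2/9 = -(-4)*2/3 = -⅑*(-24) = 8/3 ≈ 2.6667)
(-46*Y(-4))*B = -46*√(6 - 4)*(8/3) = -46*√2*(8/3) = -368*√2/3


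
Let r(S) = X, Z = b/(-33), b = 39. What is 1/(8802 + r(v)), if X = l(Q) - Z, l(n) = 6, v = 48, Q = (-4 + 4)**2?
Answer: 11/96901 ≈ 0.00011352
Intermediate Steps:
Q = 0 (Q = 0**2 = 0)
Z = -13/11 (Z = 39/(-33) = 39*(-1/33) = -13/11 ≈ -1.1818)
X = 79/11 (X = 6 - 1*(-13/11) = 6 + 13/11 = 79/11 ≈ 7.1818)
r(S) = 79/11
1/(8802 + r(v)) = 1/(8802 + 79/11) = 1/(96901/11) = 11/96901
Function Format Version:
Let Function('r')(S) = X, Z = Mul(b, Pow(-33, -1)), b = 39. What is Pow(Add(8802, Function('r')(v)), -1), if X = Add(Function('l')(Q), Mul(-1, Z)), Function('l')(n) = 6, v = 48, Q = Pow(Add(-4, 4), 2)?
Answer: Rational(11, 96901) ≈ 0.00011352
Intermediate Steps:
Q = 0 (Q = Pow(0, 2) = 0)
Z = Rational(-13, 11) (Z = Mul(39, Pow(-33, -1)) = Mul(39, Rational(-1, 33)) = Rational(-13, 11) ≈ -1.1818)
X = Rational(79, 11) (X = Add(6, Mul(-1, Rational(-13, 11))) = Add(6, Rational(13, 11)) = Rational(79, 11) ≈ 7.1818)
Function('r')(S) = Rational(79, 11)
Pow(Add(8802, Function('r')(v)), -1) = Pow(Add(8802, Rational(79, 11)), -1) = Pow(Rational(96901, 11), -1) = Rational(11, 96901)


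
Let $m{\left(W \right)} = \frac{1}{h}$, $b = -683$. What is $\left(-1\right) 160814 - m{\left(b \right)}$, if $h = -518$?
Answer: $- \frac{83301651}{518} \approx -1.6081 \cdot 10^{5}$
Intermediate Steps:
$m{\left(W \right)} = - \frac{1}{518}$ ($m{\left(W \right)} = \frac{1}{-518} = - \frac{1}{518}$)
$\left(-1\right) 160814 - m{\left(b \right)} = \left(-1\right) 160814 - - \frac{1}{518} = -160814 + \frac{1}{518} = - \frac{83301651}{518}$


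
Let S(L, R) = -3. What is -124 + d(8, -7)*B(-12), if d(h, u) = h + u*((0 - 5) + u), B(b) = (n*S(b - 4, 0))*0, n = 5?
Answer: -124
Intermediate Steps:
B(b) = 0 (B(b) = (5*(-3))*0 = -15*0 = 0)
d(h, u) = h + u*(-5 + u)
-124 + d(8, -7)*B(-12) = -124 + (8 + (-7)**2 - 5*(-7))*0 = -124 + (8 + 49 + 35)*0 = -124 + 92*0 = -124 + 0 = -124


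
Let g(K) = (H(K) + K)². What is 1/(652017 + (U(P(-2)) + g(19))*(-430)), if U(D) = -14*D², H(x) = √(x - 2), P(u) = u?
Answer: 513557/259201867049 + 16340*√17/259201867049 ≈ 2.2412e-6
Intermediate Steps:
H(x) = √(-2 + x)
g(K) = (K + √(-2 + K))² (g(K) = (√(-2 + K) + K)² = (K + √(-2 + K))²)
1/(652017 + (U(P(-2)) + g(19))*(-430)) = 1/(652017 + (-14*(-2)² + (19 + √(-2 + 19))²)*(-430)) = 1/(652017 + (-14*4 + (19 + √17)²)*(-430)) = 1/(652017 + (-56 + (19 + √17)²)*(-430)) = 1/(652017 + (24080 - 430*(19 + √17)²)) = 1/(676097 - 430*(19 + √17)²)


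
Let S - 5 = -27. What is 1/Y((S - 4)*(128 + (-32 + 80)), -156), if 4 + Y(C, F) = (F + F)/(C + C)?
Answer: -88/349 ≈ -0.25215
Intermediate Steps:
S = -22 (S = 5 - 27 = -22)
Y(C, F) = -4 + F/C (Y(C, F) = -4 + (F + F)/(C + C) = -4 + (2*F)/((2*C)) = -4 + (2*F)*(1/(2*C)) = -4 + F/C)
1/Y((S - 4)*(128 + (-32 + 80)), -156) = 1/(-4 - 156*1/((-22 - 4)*(128 + (-32 + 80)))) = 1/(-4 - 156*(-1/(26*(128 + 48)))) = 1/(-4 - 156/((-26*176))) = 1/(-4 - 156/(-4576)) = 1/(-4 - 156*(-1/4576)) = 1/(-4 + 3/88) = 1/(-349/88) = -88/349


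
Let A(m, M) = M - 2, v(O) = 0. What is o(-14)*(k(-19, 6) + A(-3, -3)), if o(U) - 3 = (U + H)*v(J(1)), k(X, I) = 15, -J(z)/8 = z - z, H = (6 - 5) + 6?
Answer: 30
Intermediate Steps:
H = 7 (H = 1 + 6 = 7)
J(z) = 0 (J(z) = -8*(z - z) = -8*0 = 0)
A(m, M) = -2 + M
o(U) = 3 (o(U) = 3 + (U + 7)*0 = 3 + (7 + U)*0 = 3 + 0 = 3)
o(-14)*(k(-19, 6) + A(-3, -3)) = 3*(15 + (-2 - 3)) = 3*(15 - 5) = 3*10 = 30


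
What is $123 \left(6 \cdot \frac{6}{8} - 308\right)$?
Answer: $- \frac{74661}{2} \approx -37331.0$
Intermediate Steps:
$123 \left(6 \cdot \frac{6}{8} - 308\right) = 123 \left(6 \cdot 6 \cdot \frac{1}{8} - 308\right) = 123 \left(6 \cdot \frac{3}{4} - 308\right) = 123 \left(\frac{9}{2} - 308\right) = 123 \left(- \frac{607}{2}\right) = - \frac{74661}{2}$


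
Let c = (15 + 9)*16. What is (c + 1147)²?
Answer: 2343961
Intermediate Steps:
c = 384 (c = 24*16 = 384)
(c + 1147)² = (384 + 1147)² = 1531² = 2343961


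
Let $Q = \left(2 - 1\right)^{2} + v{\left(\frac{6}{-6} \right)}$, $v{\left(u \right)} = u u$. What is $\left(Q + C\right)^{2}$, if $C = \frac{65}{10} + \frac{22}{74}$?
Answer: $\frac{423801}{5476} \approx 77.392$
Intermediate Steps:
$v{\left(u \right)} = u^{2}$
$C = \frac{503}{74}$ ($C = 65 \cdot \frac{1}{10} + 22 \cdot \frac{1}{74} = \frac{13}{2} + \frac{11}{37} = \frac{503}{74} \approx 6.7973$)
$Q = 2$ ($Q = \left(2 - 1\right)^{2} + \left(\frac{6}{-6}\right)^{2} = 1^{2} + \left(6 \left(- \frac{1}{6}\right)\right)^{2} = 1 + \left(-1\right)^{2} = 1 + 1 = 2$)
$\left(Q + C\right)^{2} = \left(2 + \frac{503}{74}\right)^{2} = \left(\frac{651}{74}\right)^{2} = \frac{423801}{5476}$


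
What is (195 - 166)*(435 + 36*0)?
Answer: 12615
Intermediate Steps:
(195 - 166)*(435 + 36*0) = 29*(435 + 0) = 29*435 = 12615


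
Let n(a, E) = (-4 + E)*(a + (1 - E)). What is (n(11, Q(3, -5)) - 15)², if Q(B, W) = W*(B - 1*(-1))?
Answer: 613089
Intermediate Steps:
Q(B, W) = W*(1 + B) (Q(B, W) = W*(B + 1) = W*(1 + B))
n(a, E) = (-4 + E)*(1 + a - E)
(n(11, Q(3, -5)) - 15)² = ((-4 - (-5*(1 + 3))² - 4*11 + 5*(-5*(1 + 3)) - 5*(1 + 3)*11) - 15)² = ((-4 - (-5*4)² - 44 + 5*(-5*4) - 5*4*11) - 15)² = ((-4 - 1*(-20)² - 44 + 5*(-20) - 20*11) - 15)² = ((-4 - 1*400 - 44 - 100 - 220) - 15)² = ((-4 - 400 - 44 - 100 - 220) - 15)² = (-768 - 15)² = (-783)² = 613089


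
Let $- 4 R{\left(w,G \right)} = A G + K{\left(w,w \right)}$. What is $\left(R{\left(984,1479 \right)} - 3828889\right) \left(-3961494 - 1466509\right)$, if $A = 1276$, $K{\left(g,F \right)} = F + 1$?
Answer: $\frac{93381979471235}{4} \approx 2.3345 \cdot 10^{13}$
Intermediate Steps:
$K{\left(g,F \right)} = 1 + F$
$R{\left(w,G \right)} = - \frac{1}{4} - 319 G - \frac{w}{4}$ ($R{\left(w,G \right)} = - \frac{1276 G + \left(1 + w\right)}{4} = - \frac{1 + w + 1276 G}{4} = - \frac{1}{4} - 319 G - \frac{w}{4}$)
$\left(R{\left(984,1479 \right)} - 3828889\right) \left(-3961494 - 1466509\right) = \left(\left(- \frac{1}{4} - 471801 - 246\right) - 3828889\right) \left(-3961494 - 1466509\right) = \left(\left(- \frac{1}{4} - 471801 - 246\right) - 3828889\right) \left(-5428003\right) = \left(- \frac{1888189}{4} - 3828889\right) \left(-5428003\right) = \left(- \frac{17203745}{4}\right) \left(-5428003\right) = \frac{93381979471235}{4}$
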